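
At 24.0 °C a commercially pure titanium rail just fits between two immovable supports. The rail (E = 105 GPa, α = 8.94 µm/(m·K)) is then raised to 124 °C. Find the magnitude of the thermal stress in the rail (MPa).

ΔT = 100.0 K. Constrained thermal stress σ = E·α·ΔT = 105.0×10³ MPa × 8.94×10⁻⁶ × 100.0 = 93.9 MPa (compressive).

93.9 MPa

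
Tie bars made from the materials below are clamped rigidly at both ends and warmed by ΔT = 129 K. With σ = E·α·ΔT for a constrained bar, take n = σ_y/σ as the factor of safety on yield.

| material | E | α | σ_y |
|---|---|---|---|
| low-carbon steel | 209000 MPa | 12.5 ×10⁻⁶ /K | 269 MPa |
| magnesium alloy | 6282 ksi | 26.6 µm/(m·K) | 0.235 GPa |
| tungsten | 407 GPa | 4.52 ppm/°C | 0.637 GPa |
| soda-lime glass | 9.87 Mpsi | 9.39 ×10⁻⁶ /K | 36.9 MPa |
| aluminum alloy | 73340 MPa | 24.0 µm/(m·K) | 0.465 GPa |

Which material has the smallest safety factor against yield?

soda-lime glass

Per material, after unit conversion:
  low-carbon steel: E = 209.0, α = 12.5, σ_y = 269.0 → σ = 337 MPa, n = 0.798
  magnesium alloy: E = 43.31, α = 26.6, σ_y = 235.0 → σ = 149 MPa, n = 1.58
  tungsten: E = 407.0, α = 4.52, σ_y = 637.0 → σ = 237 MPa, n = 2.68
  soda-lime glass: E = 68.05, α = 9.39, σ_y = 36.90 → σ = 82.4 MPa, n = 0.448
  aluminum alloy: E = 73.34, α = 24.0, σ_y = 465.0 → σ = 227 MPa, n = 2.05
Soda-lime glass has the lowest safety factor, n = 0.448.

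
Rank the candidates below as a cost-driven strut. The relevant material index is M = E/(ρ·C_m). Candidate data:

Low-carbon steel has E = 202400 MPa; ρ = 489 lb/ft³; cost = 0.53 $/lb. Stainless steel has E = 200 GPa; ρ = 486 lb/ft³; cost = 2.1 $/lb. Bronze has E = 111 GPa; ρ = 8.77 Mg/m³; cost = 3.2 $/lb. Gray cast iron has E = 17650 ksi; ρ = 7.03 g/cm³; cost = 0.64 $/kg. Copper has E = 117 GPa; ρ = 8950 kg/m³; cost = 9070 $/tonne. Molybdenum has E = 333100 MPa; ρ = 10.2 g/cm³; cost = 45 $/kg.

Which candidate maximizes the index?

After converting to SI:
  low-carbon steel: E = 202.4 GPa, ρ = 7833 kg/m³, cost = 1.168 $/kg
  stainless steel: E = 200.0 GPa, ρ = 7785 kg/m³, cost = 4.630 $/kg
  bronze: E = 111.0 GPa, ρ = 8770 kg/m³, cost = 7.055 $/kg
  gray cast iron: E = 121.7 GPa, ρ = 7030 kg/m³, cost = 0.6400 $/kg
  copper: E = 117.0 GPa, ρ = 8950 kg/m³, cost = 9.070 $/kg
  molybdenum: E = 333.1 GPa, ρ = 10200 kg/m³, cost = 45.00 $/kg
  gray cast iron: M = 27.0 MN·m per $
  low-carbon steel: M = 22.1 MN·m per $
  stainless steel: M = 5.55 MN·m per $
  bronze: M = 1.79 MN·m per $
  copper: M = 1.44 MN·m per $
  molybdenum: M = 0.726 MN·m per $
Gray cast iron ranks first.

gray cast iron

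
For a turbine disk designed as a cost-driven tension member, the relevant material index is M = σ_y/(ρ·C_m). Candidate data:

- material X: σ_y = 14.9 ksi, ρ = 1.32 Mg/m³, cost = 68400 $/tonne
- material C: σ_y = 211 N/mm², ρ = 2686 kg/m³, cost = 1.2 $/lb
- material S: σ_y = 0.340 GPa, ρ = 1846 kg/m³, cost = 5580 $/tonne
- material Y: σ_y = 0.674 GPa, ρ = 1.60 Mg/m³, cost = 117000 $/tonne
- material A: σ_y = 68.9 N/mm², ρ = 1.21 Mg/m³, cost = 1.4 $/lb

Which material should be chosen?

In SI units:
  material X: σ_y = 102.7 MPa, ρ = 1320 kg/m³, cost = 68.40 $/kg
  material C: σ_y = 211.0 MPa, ρ = 2686 kg/m³, cost = 2.646 $/kg
  material S: σ_y = 340.0 MPa, ρ = 1846 kg/m³, cost = 5.580 $/kg
  material Y: σ_y = 674.0 MPa, ρ = 1600 kg/m³, cost = 117.0 $/kg
  material A: σ_y = 68.90 MPa, ρ = 1210 kg/m³, cost = 3.086 $/kg
  material S: M = 33.0 kN·m per $
  material C: M = 29.7 kN·m per $
  material A: M = 18.4 kN·m per $
  material Y: M = 3.60 kN·m per $
  material X: M = 1.14 kN·m per $
Highest index: material S.

material S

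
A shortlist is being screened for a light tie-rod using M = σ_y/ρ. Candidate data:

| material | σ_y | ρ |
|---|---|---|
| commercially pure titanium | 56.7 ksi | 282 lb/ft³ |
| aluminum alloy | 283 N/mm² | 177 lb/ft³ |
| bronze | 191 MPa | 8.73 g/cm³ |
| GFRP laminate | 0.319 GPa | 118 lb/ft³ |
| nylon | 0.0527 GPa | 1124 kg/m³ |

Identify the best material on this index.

GFRP laminate

After converting to SI:
  commercially pure titanium: σ_y = 390.9 MPa, ρ = 4517 kg/m³
  aluminum alloy: σ_y = 283.0 MPa, ρ = 2835 kg/m³
  bronze: σ_y = 191.0 MPa, ρ = 8730 kg/m³
  GFRP laminate: σ_y = 319.0 MPa, ρ = 1890 kg/m³
  nylon: σ_y = 52.70 MPa, ρ = 1124 kg/m³
  GFRP laminate: M = 169 kN·m/kg
  aluminum alloy: M = 99.8 kN·m/kg
  commercially pure titanium: M = 86.5 kN·m/kg
  nylon: M = 46.9 kN·m/kg
  bronze: M = 21.9 kN·m/kg
GFRP laminate has the largest M.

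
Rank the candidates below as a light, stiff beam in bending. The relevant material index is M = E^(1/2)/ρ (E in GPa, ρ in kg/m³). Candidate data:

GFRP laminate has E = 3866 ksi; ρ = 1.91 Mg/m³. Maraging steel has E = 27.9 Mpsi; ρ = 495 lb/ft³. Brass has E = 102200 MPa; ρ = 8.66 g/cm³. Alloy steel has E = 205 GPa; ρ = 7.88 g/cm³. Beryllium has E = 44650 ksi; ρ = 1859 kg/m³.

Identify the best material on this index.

Putting every candidate on a common basis:
  GFRP laminate: E = 26.66 GPa, ρ = 1910 kg/m³
  maraging steel: E = 192.4 GPa, ρ = 7929 kg/m³
  brass: E = 102.2 GPa, ρ = 8660 kg/m³
  alloy steel: E = 205.0 GPa, ρ = 7880 kg/m³
  beryllium: E = 307.9 GPa, ρ = 1859 kg/m³
  beryllium: M = 9.44×10⁻³
  GFRP laminate: M = 2.70×10⁻³
  alloy steel: M = 1.82×10⁻³
  maraging steel: M = 1.75×10⁻³
  brass: M = 1.17×10⁻³
The maximum is for beryllium.

beryllium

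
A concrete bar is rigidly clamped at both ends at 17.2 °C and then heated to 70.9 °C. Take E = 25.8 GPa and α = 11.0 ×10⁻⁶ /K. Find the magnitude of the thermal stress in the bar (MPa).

ΔT = 53.70 K. Constrained thermal stress σ = E·α·ΔT = 25.80×10³ MPa × 11.0×10⁻⁶ × 53.70 = 15.2 MPa (compressive).

15.2 MPa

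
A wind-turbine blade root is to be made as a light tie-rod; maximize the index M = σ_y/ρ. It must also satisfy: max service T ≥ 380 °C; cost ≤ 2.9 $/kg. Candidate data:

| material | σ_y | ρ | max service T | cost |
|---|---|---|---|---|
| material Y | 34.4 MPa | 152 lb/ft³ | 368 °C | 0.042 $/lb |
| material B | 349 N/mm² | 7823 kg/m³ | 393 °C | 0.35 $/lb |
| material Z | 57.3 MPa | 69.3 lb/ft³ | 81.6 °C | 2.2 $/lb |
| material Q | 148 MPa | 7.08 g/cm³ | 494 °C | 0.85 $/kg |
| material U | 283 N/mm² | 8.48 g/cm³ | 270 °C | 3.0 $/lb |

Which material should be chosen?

material B

Screen on constraints: max service T ≥ 380 °C; cost ≤ 2.9 $/kg. Survivors: material B, material Q.
Normalizing units and computing the index:
  material B: σ_y = 349.0 MPa, ρ = 7823 kg/m³
  material Q: σ_y = 148.0 MPa, ρ = 7080 kg/m³
  material B: M = 44.6 kN·m/kg
  material Q: M = 20.9 kN·m/kg
Highest index: material B.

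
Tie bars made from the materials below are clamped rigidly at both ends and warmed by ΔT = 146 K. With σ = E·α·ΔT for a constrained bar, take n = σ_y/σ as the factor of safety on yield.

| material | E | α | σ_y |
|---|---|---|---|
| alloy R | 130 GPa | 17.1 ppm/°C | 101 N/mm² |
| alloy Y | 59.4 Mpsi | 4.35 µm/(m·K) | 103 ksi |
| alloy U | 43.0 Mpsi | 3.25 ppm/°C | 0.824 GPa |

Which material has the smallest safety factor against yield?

In consistent units (E in GPa, α in ×10⁻⁶/K, σ_y in MPa):
  alloy R: E = 130.0, α = 17.1, σ_y = 101.0 → σ = 325 MPa, n = 0.311
  alloy Y: E = 409.5, α = 4.35, σ_y = 710.2 → σ = 260 MPa, n = 2.73
  alloy U: E = 296.5, α = 3.25, σ_y = 824.0 → σ = 141 MPa, n = 5.86
Alloy R has the lowest safety factor, n = 0.311.

alloy R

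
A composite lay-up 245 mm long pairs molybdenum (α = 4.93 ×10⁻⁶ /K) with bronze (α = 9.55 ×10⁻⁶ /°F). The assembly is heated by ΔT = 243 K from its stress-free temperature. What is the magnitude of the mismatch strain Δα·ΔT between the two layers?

bronze: α = 9.55×10⁻⁶/°F × 9/5 = 17.2×10⁻⁶/K.
Δα = |4.93 − 17.2|×10⁻⁶/K = 12.3×10⁻⁶/K.
Mismatch strain = Δα·ΔT = 12.3×10⁻⁶ × 243.0 = 2.98×10⁻³.

2.98×10⁻³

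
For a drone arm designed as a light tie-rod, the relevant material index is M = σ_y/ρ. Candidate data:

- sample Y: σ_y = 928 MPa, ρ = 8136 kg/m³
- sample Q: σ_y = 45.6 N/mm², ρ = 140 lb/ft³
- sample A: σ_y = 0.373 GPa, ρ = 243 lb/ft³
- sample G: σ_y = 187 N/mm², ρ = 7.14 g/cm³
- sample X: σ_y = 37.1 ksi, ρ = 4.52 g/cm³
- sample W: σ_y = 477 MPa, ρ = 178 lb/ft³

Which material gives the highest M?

In SI units:
  sample Y: σ_y = 928.0 MPa, ρ = 8136 kg/m³
  sample Q: σ_y = 45.60 MPa, ρ = 2243 kg/m³
  sample A: σ_y = 373.0 MPa, ρ = 3892 kg/m³
  sample G: σ_y = 187.0 MPa, ρ = 7140 kg/m³
  sample X: σ_y = 255.8 MPa, ρ = 4520 kg/m³
  sample W: σ_y = 477.0 MPa, ρ = 2851 kg/m³
  sample W: M = 167 kN·m/kg
  sample Y: M = 114 kN·m/kg
  sample A: M = 95.8 kN·m/kg
  sample X: M = 56.6 kN·m/kg
  sample G: M = 26.2 kN·m/kg
  sample Q: M = 20.3 kN·m/kg
Sample W ranks first.

sample W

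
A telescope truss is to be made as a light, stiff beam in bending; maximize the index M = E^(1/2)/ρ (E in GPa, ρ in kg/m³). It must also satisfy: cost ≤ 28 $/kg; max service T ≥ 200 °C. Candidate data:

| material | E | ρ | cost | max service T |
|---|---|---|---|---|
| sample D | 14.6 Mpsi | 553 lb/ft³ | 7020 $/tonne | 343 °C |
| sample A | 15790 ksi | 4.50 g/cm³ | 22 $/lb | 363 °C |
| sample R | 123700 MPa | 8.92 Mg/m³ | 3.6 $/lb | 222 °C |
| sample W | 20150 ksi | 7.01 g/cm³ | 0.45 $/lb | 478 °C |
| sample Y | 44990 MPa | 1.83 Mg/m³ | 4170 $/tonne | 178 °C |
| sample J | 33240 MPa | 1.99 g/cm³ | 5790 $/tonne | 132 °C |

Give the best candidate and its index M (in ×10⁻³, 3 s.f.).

sample W, M = 1.68×10⁻³

Screen on constraints: cost ≤ 28 $/kg; max service T ≥ 200 °C. Survivors: sample D, sample R, sample W.
Normalizing units and computing the index:
  sample D: E = 100.7 GPa, ρ = 8858 kg/m³
  sample R: E = 123.7 GPa, ρ = 8920 kg/m³
  sample W: E = 138.9 GPa, ρ = 7010 kg/m³
  sample W: M = 1.68×10⁻³
  sample R: M = 1.25×10⁻³
  sample D: M = 1.13×10⁻³
Sample W has the largest M.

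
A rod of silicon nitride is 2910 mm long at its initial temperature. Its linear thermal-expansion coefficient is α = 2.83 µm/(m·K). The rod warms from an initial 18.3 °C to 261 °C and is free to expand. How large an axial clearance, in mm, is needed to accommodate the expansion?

2.00 mm

ΔT = 261 − 18.3 = 242.7 K.
ΔL = α·L₀·ΔT = 2.83×10⁻⁶ × 2910 mm × 242.7 K = 2.00 mm.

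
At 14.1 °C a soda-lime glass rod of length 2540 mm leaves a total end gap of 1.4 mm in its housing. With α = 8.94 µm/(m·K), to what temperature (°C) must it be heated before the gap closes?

75.8 °C

α·L₀·ΔT = 1.4 mm ⇒ ΔT = 1.4 / (8.94×10⁻⁶ × 2540.0) = 61.65 K.
T = 14.1 + 61.65 = 75.75 °C.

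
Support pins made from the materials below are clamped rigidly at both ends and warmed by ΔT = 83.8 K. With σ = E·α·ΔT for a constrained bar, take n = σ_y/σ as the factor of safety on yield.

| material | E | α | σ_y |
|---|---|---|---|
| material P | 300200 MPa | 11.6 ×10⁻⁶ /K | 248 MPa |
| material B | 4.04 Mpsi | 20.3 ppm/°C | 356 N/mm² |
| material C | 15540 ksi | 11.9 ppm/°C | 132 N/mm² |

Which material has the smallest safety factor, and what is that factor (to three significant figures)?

In consistent units (E in GPa, α in ×10⁻⁶/K, σ_y in MPa):
  material P: E = 300.2, α = 11.6, σ_y = 248.0 → σ = 292 MPa, n = 0.850
  material B: E = 27.85, α = 20.3, σ_y = 356.0 → σ = 47.4 MPa, n = 7.51
  material C: E = 107.1, α = 11.9, σ_y = 132.0 → σ = 107 MPa, n = 1.24
Material P has the lowest safety factor, n = 0.850.

material P, n = 0.850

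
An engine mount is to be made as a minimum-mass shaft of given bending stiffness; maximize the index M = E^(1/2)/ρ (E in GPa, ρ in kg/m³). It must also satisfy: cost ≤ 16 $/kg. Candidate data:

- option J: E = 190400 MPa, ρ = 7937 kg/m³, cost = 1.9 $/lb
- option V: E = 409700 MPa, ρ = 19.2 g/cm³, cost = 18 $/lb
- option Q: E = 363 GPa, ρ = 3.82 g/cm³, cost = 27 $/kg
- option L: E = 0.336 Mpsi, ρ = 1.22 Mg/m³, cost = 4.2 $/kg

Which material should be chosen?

option J

Screen on constraints: cost ≤ 16 $/kg. Survivors: option J, option L.
Convert each candidate to consistent units, then evaluate M:
  option J: E = 190.4 GPa, ρ = 7937 kg/m³
  option L: E = 2.317 GPa, ρ = 1220 kg/m³
  option J: M = 1.74×10⁻³
  option L: M = 1.25×10⁻³
The maximum is for option J.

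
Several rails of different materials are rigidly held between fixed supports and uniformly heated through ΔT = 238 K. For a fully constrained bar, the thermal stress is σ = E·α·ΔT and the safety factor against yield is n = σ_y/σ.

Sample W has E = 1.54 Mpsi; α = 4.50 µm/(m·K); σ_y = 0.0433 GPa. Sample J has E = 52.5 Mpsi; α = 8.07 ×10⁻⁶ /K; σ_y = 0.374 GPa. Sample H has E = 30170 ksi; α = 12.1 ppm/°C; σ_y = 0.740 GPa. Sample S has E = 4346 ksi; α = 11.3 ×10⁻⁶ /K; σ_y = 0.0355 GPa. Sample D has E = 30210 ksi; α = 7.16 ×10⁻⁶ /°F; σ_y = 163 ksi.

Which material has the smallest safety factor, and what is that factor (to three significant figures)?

sample S, n = 0.441

Per material, after unit conversion:
  sample W: E = 10.62, α = 4.50, σ_y = 43.30 → σ = 11.4 MPa, n = 3.81
  sample J: E = 362.0, α = 8.07, σ_y = 374.0 → σ = 695 MPa, n = 0.538
  sample H: E = 208.0, α = 12.1, σ_y = 740.0 → σ = 599 MPa, n = 1.24
  sample S: E = 29.96, α = 11.3, σ_y = 35.50 → σ = 80.6 MPa, n = 0.441
  sample D: E = 208.3, α = 12.9, σ_y = 1124 → σ = 639 MPa, n = 1.76
Smallest n: sample S with n = 0.441.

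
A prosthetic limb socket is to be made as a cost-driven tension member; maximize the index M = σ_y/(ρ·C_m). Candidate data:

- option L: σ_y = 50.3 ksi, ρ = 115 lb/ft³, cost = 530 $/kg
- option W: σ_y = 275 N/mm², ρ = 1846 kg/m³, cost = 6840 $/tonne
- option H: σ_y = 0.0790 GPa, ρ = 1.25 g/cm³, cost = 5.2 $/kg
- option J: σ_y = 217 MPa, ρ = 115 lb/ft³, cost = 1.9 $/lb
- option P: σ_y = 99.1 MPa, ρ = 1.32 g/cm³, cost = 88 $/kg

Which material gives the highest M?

After converting to SI:
  option L: σ_y = 346.8 MPa, ρ = 1842 kg/m³, cost = 530.0 $/kg
  option W: σ_y = 275.0 MPa, ρ = 1846 kg/m³, cost = 6.840 $/kg
  option H: σ_y = 79.00 MPa, ρ = 1250 kg/m³, cost = 5.200 $/kg
  option J: σ_y = 217.0 MPa, ρ = 1842 kg/m³, cost = 4.189 $/kg
  option P: σ_y = 99.10 MPa, ρ = 1320 kg/m³, cost = 88.00 $/kg
  option J: M = 28.1 kN·m per $
  option W: M = 21.8 kN·m per $
  option H: M = 12.2 kN·m per $
  option P: M = 0.853 kN·m per $
  option L: M = 0.355 kN·m per $
Option J ranks first.

option J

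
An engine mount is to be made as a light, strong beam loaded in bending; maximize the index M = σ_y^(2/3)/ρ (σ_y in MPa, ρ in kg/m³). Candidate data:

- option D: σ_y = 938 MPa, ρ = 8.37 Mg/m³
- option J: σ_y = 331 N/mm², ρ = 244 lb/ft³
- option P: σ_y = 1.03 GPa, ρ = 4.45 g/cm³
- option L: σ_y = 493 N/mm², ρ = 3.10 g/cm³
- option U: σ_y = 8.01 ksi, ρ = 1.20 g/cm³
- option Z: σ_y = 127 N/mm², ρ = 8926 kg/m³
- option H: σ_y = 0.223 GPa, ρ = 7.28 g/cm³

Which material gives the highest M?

Putting every candidate on a common basis:
  option D: σ_y = 938.0 MPa, ρ = 8370 kg/m³
  option J: σ_y = 331.0 MPa, ρ = 3909 kg/m³
  option P: σ_y = 1030 MPa, ρ = 4450 kg/m³
  option L: σ_y = 493.0 MPa, ρ = 3100 kg/m³
  option U: σ_y = 55.23 MPa, ρ = 1200 kg/m³
  option Z: σ_y = 127.0 MPa, ρ = 8926 kg/m³
  option H: σ_y = 223.0 MPa, ρ = 7280 kg/m³
  option P: M = 22.9×10⁻³
  option L: M = 20.1×10⁻³
  option J: M = 12.2×10⁻³
  option U: M = 12.1×10⁻³
  option D: M = 11.4×10⁻³
  option H: M = 5.05×10⁻³
  option Z: M = 2.83×10⁻³
Highest index: option P.

option P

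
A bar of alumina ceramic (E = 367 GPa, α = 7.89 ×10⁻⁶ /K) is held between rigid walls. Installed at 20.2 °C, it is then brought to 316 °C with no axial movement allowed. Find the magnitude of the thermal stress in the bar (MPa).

857 MPa

ΔT = 295.8 K. Constrained thermal stress σ = E·α·ΔT = 367.0×10³ MPa × 7.89×10⁻⁶ × 295.8 = 857 MPa (compressive).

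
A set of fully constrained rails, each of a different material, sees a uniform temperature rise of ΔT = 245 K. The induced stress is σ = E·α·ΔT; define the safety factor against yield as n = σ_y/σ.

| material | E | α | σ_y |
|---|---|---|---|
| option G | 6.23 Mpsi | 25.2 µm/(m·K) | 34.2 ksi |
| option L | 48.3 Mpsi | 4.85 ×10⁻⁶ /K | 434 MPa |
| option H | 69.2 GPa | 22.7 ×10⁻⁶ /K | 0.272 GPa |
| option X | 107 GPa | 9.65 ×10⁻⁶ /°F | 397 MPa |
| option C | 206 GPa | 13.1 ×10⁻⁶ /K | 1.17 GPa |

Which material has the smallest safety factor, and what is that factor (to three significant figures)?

Per material, after unit conversion:
  option G: E = 42.95, α = 25.2, σ_y = 235.8 → σ = 265 MPa, n = 0.889
  option L: E = 333.0, α = 4.85, σ_y = 434.0 → σ = 396 MPa, n = 1.10
  option H: E = 69.20, α = 22.7, σ_y = 272.0 → σ = 385 MPa, n = 0.707
  option X: E = 107.0, α = 17.4, σ_y = 397.0 → σ = 455 MPa, n = 0.872
  option C: E = 206.0, α = 13.1, σ_y = 1170 → σ = 661 MPa, n = 1.77
Option H has the lowest safety factor, n = 0.707.

option H, n = 0.707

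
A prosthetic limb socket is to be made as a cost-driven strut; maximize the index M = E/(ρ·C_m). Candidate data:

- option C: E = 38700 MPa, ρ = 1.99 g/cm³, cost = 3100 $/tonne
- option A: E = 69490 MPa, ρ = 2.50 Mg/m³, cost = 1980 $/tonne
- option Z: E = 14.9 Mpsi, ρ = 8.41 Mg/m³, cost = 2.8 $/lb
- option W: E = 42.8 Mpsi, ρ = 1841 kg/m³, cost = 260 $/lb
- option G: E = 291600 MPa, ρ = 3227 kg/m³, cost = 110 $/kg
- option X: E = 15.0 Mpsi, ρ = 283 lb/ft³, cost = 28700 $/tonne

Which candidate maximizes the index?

Putting every candidate on a common basis:
  option C: E = 38.70 GPa, ρ = 1990 kg/m³, cost = 3.100 $/kg
  option A: E = 69.49 GPa, ρ = 2500 kg/m³, cost = 1.980 $/kg
  option Z: E = 102.7 GPa, ρ = 8410 kg/m³, cost = 6.173 $/kg
  option W: E = 295.1 GPa, ρ = 1841 kg/m³, cost = 573.2 $/kg
  option G: E = 291.6 GPa, ρ = 3227 kg/m³, cost = 110.0 $/kg
  option X: E = 103.4 GPa, ρ = 4533 kg/m³, cost = 28.70 $/kg
  option A: M = 14.0 MN·m per $
  option C: M = 6.27 MN·m per $
  option Z: M = 1.98 MN·m per $
  option G: M = 0.821 MN·m per $
  option X: M = 0.795 MN·m per $
  option W: M = 0.280 MN·m per $
Option A ranks first.

option A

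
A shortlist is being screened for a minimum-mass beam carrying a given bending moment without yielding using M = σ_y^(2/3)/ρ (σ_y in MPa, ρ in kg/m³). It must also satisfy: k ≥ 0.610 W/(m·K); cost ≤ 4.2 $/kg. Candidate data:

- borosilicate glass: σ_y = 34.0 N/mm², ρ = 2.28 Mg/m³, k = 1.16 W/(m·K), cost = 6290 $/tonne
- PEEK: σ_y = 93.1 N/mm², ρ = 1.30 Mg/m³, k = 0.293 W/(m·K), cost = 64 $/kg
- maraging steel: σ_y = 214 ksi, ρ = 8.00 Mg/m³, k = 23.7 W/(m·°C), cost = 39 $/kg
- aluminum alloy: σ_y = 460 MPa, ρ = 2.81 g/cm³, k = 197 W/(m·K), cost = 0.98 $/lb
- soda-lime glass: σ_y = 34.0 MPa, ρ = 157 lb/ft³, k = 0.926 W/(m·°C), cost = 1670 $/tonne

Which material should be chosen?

aluminum alloy

Screen on constraints: k ≥ 0.610 W/(m·K); cost ≤ 4.2 $/kg. Survivors: aluminum alloy, soda-lime glass.
After converting to SI:
  aluminum alloy: σ_y = 460.0 MPa, ρ = 2810 kg/m³
  soda-lime glass: σ_y = 34.00 MPa, ρ = 2515 kg/m³
  aluminum alloy: M = 21.2×10⁻³
  soda-lime glass: M = 4.17×10⁻³
Aluminum alloy has the largest M.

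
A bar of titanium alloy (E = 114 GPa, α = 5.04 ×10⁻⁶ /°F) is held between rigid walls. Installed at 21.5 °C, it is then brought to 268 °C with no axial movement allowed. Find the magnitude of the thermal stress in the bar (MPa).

255 MPa

α = 5.04×10⁻⁶/°F × 9/5 = 9.07×10⁻⁶/K.
ΔT = 246.5 K. Constrained thermal stress σ = E·α·ΔT = 114.0×10³ MPa × 9.07×10⁻⁶ × 246.5 = 255 MPa (compressive).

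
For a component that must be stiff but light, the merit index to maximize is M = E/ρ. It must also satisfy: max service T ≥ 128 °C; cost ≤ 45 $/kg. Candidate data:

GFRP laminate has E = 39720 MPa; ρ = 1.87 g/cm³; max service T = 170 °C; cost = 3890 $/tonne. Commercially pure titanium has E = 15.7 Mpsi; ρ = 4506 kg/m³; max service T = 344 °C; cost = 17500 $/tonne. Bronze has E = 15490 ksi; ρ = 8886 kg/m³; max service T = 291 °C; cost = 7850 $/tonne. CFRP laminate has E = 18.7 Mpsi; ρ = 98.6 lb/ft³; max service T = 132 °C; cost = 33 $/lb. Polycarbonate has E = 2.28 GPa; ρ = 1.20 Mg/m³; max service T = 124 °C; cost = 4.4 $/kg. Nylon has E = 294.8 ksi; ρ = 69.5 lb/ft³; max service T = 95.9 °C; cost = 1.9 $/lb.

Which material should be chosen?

Screen on constraints: max service T ≥ 128 °C; cost ≤ 45 $/kg. Survivors: GFRP laminate, commercially pure titanium, bronze.
In SI units:
  GFRP laminate: E = 39.72 GPa, ρ = 1870 kg/m³
  commercially pure titanium: E = 108.2 GPa, ρ = 4506 kg/m³
  bronze: E = 106.8 GPa, ρ = 8886 kg/m³
  commercially pure titanium: M = 24.0 MN·m/kg
  GFRP laminate: M = 21.2 MN·m/kg
  bronze: M = 12.0 MN·m/kg
Highest index: commercially pure titanium.

commercially pure titanium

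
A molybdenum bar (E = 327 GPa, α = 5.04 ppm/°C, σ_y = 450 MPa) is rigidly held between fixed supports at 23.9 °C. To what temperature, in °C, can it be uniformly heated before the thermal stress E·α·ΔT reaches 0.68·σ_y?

210 °C

E·α·ΔT = 306.0 MPa ⇒ ΔT = 306.0 / (327.0×10³ × 5.04×10⁻⁶) = 185.7 K.
T = 23.9 + 185.7 = 209.6 °C.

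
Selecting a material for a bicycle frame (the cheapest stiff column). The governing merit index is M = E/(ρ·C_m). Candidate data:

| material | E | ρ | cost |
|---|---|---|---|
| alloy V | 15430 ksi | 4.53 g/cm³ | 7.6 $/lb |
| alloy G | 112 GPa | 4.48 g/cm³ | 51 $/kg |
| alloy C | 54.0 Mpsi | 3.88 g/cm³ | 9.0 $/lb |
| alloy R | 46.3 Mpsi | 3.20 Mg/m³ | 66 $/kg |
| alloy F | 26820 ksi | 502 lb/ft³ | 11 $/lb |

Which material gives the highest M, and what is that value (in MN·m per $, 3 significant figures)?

alloy C, M = 4.84 MN·m per $

Normalizing units and computing the index:
  alloy V: E = 106.4 GPa, ρ = 4530 kg/m³, cost = 16.75 $/kg
  alloy G: E = 112.0 GPa, ρ = 4480 kg/m³, cost = 51.00 $/kg
  alloy C: E = 372.3 GPa, ρ = 3880 kg/m³, cost = 19.84 $/kg
  alloy R: E = 319.2 GPa, ρ = 3200 kg/m³, cost = 66.00 $/kg
  alloy F: E = 184.9 GPa, ρ = 8041 kg/m³, cost = 24.25 $/kg
  alloy C: M = 4.84 MN·m per $
  alloy R: M = 1.51 MN·m per $
  alloy V: M = 1.40 MN·m per $
  alloy F: M = 0.948 MN·m per $
  alloy G: M = 0.490 MN·m per $
Alloy C ranks first.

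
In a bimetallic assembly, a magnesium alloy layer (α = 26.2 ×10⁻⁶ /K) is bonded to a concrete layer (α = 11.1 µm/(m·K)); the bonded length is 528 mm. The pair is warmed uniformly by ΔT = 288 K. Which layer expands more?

magnesium alloy

α(magnesium alloy) = 26.2×10⁻⁶/K vs α(concrete) = 11.1×10⁻⁶/K.
Higher α expands more for the same ΔT: magnesium alloy.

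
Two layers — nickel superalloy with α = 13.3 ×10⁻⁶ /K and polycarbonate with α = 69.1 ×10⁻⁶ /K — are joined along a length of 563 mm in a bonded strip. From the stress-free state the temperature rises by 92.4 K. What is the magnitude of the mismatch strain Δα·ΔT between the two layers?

5.16×10⁻³

Δα = |13.3 − 69.1|×10⁻⁶/K = 55.8×10⁻⁶/K.
Mismatch strain = Δα·ΔT = 55.8×10⁻⁶ × 92.4 = 5.16×10⁻³.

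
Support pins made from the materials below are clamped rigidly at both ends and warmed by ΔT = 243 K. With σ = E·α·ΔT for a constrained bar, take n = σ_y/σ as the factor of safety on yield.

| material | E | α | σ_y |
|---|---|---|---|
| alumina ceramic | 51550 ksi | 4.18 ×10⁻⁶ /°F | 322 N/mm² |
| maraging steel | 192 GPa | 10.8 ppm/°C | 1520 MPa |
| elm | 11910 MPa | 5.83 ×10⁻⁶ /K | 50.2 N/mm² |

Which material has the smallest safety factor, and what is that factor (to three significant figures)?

alumina ceramic, n = 0.496

In consistent units (E in GPa, α in ×10⁻⁶/K, σ_y in MPa):
  alumina ceramic: E = 355.4, α = 7.52, σ_y = 322.0 → σ = 650 MPa, n = 0.496
  maraging steel: E = 192.0, α = 10.8, σ_y = 1520 → σ = 504 MPa, n = 3.02
  elm: E = 11.91, α = 5.83, σ_y = 50.20 → σ = 16.9 MPa, n = 2.98
Alumina ceramic has the lowest safety factor, n = 0.496.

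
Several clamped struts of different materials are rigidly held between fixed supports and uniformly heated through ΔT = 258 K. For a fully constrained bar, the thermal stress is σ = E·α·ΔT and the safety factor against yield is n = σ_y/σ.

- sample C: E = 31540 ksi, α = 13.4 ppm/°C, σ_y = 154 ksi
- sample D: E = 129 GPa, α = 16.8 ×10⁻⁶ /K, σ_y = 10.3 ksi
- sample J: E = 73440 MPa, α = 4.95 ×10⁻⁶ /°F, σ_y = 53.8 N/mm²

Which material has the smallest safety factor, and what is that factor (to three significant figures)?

Per material, after unit conversion:
  sample C: E = 217.5, α = 13.4, σ_y = 1062 → σ = 752 MPa, n = 1.41
  sample D: E = 129.0, α = 16.8, σ_y = 71.02 → σ = 559 MPa, n = 0.127
  sample J: E = 73.44, α = 8.91, σ_y = 53.80 → σ = 169 MPa, n = 0.319
The minimum is sample D at n = 0.127.

sample D, n = 0.127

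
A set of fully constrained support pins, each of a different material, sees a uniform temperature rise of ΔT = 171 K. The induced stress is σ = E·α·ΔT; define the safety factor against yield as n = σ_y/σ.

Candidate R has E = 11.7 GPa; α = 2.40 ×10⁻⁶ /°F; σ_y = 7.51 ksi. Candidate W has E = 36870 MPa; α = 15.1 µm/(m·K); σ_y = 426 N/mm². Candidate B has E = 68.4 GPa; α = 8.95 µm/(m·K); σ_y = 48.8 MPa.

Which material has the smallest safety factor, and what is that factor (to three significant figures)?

Per material, after unit conversion:
  candidate R: E = 11.70, α = 4.32, σ_y = 51.78 → σ = 8.64 MPa, n = 5.99
  candidate W: E = 36.87, α = 15.1, σ_y = 426.0 → σ = 95.2 MPa, n = 4.47
  candidate B: E = 68.40, α = 8.95, σ_y = 48.80 → σ = 105 MPa, n = 0.466
Candidate B has the lowest safety factor, n = 0.466.

candidate B, n = 0.466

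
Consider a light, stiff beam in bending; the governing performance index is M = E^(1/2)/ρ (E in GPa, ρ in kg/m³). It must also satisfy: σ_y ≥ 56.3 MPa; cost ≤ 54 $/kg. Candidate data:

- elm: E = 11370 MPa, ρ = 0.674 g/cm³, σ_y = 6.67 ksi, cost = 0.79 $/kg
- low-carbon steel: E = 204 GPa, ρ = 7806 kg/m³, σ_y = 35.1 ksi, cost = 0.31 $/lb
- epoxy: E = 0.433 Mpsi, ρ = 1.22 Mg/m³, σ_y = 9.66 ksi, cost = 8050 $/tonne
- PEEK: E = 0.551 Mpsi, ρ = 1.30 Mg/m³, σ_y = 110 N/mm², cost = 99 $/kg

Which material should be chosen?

Screen on constraints: σ_y ≥ 56.3 MPa; cost ≤ 54 $/kg. Survivors: low-carbon steel, epoxy.
Putting every candidate on a common basis:
  low-carbon steel: E = 204.0 GPa, ρ = 7806 kg/m³
  epoxy: E = 2.985 GPa, ρ = 1220 kg/m³
  low-carbon steel: M = 1.83×10⁻³
  epoxy: M = 1.42×10⁻³
Low-carbon steel has the largest M.

low-carbon steel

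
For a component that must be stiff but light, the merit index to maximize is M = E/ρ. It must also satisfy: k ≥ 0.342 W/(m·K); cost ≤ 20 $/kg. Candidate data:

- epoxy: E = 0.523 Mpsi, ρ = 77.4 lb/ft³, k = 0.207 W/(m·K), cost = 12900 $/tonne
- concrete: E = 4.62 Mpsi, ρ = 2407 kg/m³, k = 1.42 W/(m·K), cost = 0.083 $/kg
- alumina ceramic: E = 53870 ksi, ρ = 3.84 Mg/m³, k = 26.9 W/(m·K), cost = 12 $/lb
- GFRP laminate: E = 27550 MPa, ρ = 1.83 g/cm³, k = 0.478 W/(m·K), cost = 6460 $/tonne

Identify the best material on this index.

GFRP laminate

Screen on constraints: k ≥ 0.342 W/(m·K); cost ≤ 20 $/kg. Survivors: concrete, GFRP laminate.
Putting every candidate on a common basis:
  concrete: E = 31.85 GPa, ρ = 2407 kg/m³
  GFRP laminate: E = 27.55 GPa, ρ = 1830 kg/m³
  GFRP laminate: M = 15.1 MN·m/kg
  concrete: M = 13.2 MN·m/kg
GFRP laminate ranks first.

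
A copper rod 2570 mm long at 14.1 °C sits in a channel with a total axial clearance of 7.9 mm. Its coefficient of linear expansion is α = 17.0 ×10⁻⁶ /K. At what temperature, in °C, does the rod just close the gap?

α·L₀·ΔT = 7.9 mm ⇒ ΔT = 7.9 / (17.0×10⁻⁶ × 2570.0) = 180.8 K.
T = 14.1 + 180.8 = 194.9 °C.

195 °C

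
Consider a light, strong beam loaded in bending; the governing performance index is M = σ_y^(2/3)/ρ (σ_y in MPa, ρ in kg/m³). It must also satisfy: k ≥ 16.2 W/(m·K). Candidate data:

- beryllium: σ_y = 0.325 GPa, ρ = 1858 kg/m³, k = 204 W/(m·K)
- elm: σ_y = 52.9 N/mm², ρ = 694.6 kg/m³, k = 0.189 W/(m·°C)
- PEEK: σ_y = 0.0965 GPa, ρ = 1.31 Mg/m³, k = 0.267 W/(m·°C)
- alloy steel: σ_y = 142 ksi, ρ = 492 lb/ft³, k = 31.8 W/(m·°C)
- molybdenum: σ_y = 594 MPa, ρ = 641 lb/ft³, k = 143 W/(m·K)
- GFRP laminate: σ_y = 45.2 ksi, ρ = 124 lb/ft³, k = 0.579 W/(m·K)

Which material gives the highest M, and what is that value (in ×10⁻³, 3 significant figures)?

beryllium, M = 25.4×10⁻³

Screen on constraints: k ≥ 16.2 W/(m·K). Survivors: beryllium, alloy steel, molybdenum.
Convert each candidate to consistent units, then evaluate M:
  beryllium: σ_y = 325.0 MPa, ρ = 1858 kg/m³
  alloy steel: σ_y = 979.1 MPa, ρ = 7881 kg/m³
  molybdenum: σ_y = 594.0 MPa, ρ = 10270 kg/m³
  beryllium: M = 25.4×10⁻³
  alloy steel: M = 12.5×10⁻³
  molybdenum: M = 6.88×10⁻³
Beryllium ranks first.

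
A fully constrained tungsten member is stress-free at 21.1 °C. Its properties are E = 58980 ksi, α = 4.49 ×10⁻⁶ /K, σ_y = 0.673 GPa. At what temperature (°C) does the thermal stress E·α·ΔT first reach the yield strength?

E = 58980 ksi = 406.7 GPa.
σ_y = 0.673 GPa = 673.0 MPa.
E·α·ΔT = 673.0 MPa ⇒ ΔT = 673.0 / (406.7×10³ × 4.49×10⁻⁶) = 368.6 K.
T = 21.1 + 368.6 = 389.7 °C.

390 °C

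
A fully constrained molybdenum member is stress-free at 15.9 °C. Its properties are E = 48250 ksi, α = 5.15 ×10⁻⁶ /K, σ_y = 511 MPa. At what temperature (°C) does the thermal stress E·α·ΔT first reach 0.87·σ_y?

E = 48250 ksi = 332.7 GPa.
E·α·ΔT = 444.6 MPa ⇒ ΔT = 444.6 / (332.7×10³ × 5.15×10⁻⁶) = 259.5 K.
T = 15.9 + 259.5 = 275.4 °C.

275 °C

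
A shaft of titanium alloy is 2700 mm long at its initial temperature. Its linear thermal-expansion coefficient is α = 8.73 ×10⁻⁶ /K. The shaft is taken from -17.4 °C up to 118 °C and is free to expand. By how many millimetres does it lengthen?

3.19 mm

ΔT = 118 − (-17.4) = 135.4 K.
ΔL = α·L₀·ΔT = 8.73×10⁻⁶ × 2700 mm × 135.4 K = 3.19 mm.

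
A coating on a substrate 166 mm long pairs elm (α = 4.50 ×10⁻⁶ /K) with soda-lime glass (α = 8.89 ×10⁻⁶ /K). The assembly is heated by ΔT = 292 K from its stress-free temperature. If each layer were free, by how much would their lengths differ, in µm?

213 µm

Δα = |4.50 − 8.89|×10⁻⁶/K = 4.39×10⁻⁶/K.
ΔL_mismatch = Δα·L·ΔT = 4.39×10⁻⁶ × 166.0 mm × 292.0 K = 213 µm.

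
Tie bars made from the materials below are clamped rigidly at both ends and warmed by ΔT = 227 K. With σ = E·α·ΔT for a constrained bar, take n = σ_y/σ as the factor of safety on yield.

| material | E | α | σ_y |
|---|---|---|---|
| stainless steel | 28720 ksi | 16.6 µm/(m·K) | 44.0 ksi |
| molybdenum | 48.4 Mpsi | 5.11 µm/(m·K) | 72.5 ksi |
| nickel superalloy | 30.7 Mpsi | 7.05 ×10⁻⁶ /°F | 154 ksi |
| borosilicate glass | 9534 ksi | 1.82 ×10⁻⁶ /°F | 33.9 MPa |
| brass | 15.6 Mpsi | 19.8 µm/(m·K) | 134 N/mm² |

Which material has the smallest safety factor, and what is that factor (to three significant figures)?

Converting E to GPa, α to ×10⁻⁶/K, σ_y to MPa, then σ and n for each:
  stainless steel: E = 198.0, α = 16.6, σ_y = 303.4 → σ = 746 MPa, n = 0.407
  molybdenum: E = 333.7, α = 5.11, σ_y = 499.9 → σ = 387 MPa, n = 1.29
  nickel superalloy: E = 211.7, α = 12.7, σ_y = 1062 → σ = 610 MPa, n = 1.74
  borosilicate glass: E = 65.73, α = 3.28, σ_y = 33.90 → σ = 48.9 MPa, n = 0.693
  brass: E = 107.6, α = 19.8, σ_y = 134.0 → σ = 483 MPa, n = 0.277
Brass has the lowest safety factor, n = 0.277.

brass, n = 0.277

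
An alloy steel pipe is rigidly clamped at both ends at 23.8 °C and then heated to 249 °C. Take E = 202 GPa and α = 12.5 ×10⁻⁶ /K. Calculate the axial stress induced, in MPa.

569 MPa

ΔT = 225.2 K. Constrained thermal stress σ = E·α·ΔT = 202.0×10³ MPa × 12.5×10⁻⁶ × 225.2 = 569 MPa (compressive).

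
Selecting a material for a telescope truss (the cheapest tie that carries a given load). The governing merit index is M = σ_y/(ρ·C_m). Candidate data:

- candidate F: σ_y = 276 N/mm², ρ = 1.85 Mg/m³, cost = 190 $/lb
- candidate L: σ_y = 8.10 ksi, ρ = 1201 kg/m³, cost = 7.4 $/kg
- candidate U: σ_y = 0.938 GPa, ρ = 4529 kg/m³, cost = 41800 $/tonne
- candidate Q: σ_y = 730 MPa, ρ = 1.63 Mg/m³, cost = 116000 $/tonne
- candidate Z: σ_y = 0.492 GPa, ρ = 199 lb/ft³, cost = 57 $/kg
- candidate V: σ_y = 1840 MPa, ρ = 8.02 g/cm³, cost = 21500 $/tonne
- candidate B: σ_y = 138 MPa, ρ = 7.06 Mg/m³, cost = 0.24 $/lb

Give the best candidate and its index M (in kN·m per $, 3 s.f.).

In SI units:
  candidate F: σ_y = 276.0 MPa, ρ = 1850 kg/m³, cost = 418.9 $/kg
  candidate L: σ_y = 55.85 MPa, ρ = 1201 kg/m³, cost = 7.400 $/kg
  candidate U: σ_y = 938.0 MPa, ρ = 4529 kg/m³, cost = 41.80 $/kg
  candidate Q: σ_y = 730.0 MPa, ρ = 1630 kg/m³, cost = 116.0 $/kg
  candidate Z: σ_y = 492.0 MPa, ρ = 3188 kg/m³, cost = 57.00 $/kg
  candidate V: σ_y = 1840 MPa, ρ = 8020 kg/m³, cost = 21.50 $/kg
  candidate B: σ_y = 138.0 MPa, ρ = 7060 kg/m³, cost = 0.5291 $/kg
  candidate B: M = 36.9 kN·m per $
  candidate V: M = 10.7 kN·m per $
  candidate L: M = 6.28 kN·m per $
  candidate U: M = 4.95 kN·m per $
  candidate Q: M = 3.86 kN·m per $
  candidate Z: M = 2.71 kN·m per $
  candidate F: M = 0.356 kN·m per $
Highest index: candidate B.

candidate B, M = 36.9 kN·m per $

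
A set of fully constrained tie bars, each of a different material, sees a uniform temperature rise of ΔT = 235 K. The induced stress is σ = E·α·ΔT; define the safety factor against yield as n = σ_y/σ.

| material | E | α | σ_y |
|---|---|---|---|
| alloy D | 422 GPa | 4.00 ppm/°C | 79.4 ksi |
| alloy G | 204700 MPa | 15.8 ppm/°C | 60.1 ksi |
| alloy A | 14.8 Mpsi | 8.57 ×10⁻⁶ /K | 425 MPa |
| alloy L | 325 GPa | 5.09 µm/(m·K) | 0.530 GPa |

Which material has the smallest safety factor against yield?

In consistent units (E in GPa, α in ×10⁻⁶/K, σ_y in MPa):
  alloy D: E = 422.0, α = 4.00, σ_y = 547.4 → σ = 397 MPa, n = 1.38
  alloy G: E = 204.7, α = 15.8, σ_y = 414.4 → σ = 760 MPa, n = 0.545
  alloy A: E = 102.0, α = 8.57, σ_y = 425.0 → σ = 206 MPa, n = 2.07
  alloy L: E = 325.0, α = 5.09, σ_y = 530.0 → σ = 389 MPa, n = 1.36
Alloy G has the lowest safety factor, n = 0.545.

alloy G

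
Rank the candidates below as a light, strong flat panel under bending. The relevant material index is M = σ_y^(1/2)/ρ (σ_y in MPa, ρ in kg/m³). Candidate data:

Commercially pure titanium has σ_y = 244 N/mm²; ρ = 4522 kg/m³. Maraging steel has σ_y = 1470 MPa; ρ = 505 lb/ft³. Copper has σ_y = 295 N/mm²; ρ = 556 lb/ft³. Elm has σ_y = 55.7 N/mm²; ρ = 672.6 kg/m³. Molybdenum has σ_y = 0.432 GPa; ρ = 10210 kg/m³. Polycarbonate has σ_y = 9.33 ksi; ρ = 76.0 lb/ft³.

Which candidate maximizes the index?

elm

Normalizing units and computing the index:
  commercially pure titanium: σ_y = 244.0 MPa, ρ = 4522 kg/m³
  maraging steel: σ_y = 1470 MPa, ρ = 8089 kg/m³
  copper: σ_y = 295.0 MPa, ρ = 8906 kg/m³
  elm: σ_y = 55.70 MPa, ρ = 672.6 kg/m³
  molybdenum: σ_y = 432.0 MPa, ρ = 10210 kg/m³
  polycarbonate: σ_y = 64.33 MPa, ρ = 1217 kg/m³
  elm: M = 11.1×10⁻³
  polycarbonate: M = 6.59×10⁻³
  maraging steel: M = 4.74×10⁻³
  commercially pure titanium: M = 3.45×10⁻³
  molybdenum: M = 2.04×10⁻³
  copper: M = 1.93×10⁻³
Elm has the largest M.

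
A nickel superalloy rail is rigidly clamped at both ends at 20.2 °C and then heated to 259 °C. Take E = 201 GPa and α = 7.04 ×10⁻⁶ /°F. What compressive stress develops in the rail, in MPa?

α = 7.04×10⁻⁶/°F × 9/5 = 12.7×10⁻⁶/K.
ΔT = 238.8 K. Constrained thermal stress σ = E·α·ΔT = 201.0×10³ MPa × 12.7×10⁻⁶ × 238.8 = 608 MPa (compressive).

608 MPa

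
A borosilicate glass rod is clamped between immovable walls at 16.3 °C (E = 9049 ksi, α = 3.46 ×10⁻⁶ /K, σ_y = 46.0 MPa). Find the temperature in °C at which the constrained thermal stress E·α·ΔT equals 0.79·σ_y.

E = 9049 ksi = 62.39 GPa.
E·α·ΔT = 36.34 MPa ⇒ ΔT = 36.34 / (62.39×10³ × 3.46×10⁻⁶) = 168.3 K.
T = 16.3 + 168.3 = 184.6 °C.

185 °C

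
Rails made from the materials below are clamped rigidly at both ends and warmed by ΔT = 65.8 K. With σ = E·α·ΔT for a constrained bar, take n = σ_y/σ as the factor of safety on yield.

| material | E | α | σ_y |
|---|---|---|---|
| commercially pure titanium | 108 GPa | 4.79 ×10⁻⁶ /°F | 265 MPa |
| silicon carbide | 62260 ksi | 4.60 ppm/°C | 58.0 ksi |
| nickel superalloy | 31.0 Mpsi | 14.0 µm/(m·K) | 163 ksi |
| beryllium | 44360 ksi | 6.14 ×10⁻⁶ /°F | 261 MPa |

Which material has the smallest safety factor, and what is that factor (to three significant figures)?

With everything in SI (GPa, ×10⁻⁶/K, MPa):
  commercially pure titanium: E = 108.0, α = 8.62, σ_y = 265.0 → σ = 61.3 MPa, n = 4.33
  silicon carbide: E = 429.3, α = 4.60, σ_y = 399.9 → σ = 130 MPa, n = 3.08
  nickel superalloy: E = 213.7, α = 14.0, σ_y = 1124 → σ = 197 MPa, n = 5.71
  beryllium: E = 305.9, α = 11.1, σ_y = 261.0 → σ = 222 MPa, n = 1.17
Beryllium has the lowest safety factor, n = 1.17.

beryllium, n = 1.17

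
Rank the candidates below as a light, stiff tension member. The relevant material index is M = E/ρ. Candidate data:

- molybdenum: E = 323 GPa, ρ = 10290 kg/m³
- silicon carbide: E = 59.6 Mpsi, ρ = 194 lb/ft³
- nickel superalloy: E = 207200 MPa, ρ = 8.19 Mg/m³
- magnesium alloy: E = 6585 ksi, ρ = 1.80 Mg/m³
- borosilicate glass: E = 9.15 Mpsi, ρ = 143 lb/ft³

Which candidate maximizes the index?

silicon carbide

After converting to SI:
  molybdenum: E = 323.0 GPa, ρ = 10290 kg/m³
  silicon carbide: E = 410.9 GPa, ρ = 3108 kg/m³
  nickel superalloy: E = 207.2 GPa, ρ = 8190 kg/m³
  magnesium alloy: E = 45.40 GPa, ρ = 1800 kg/m³
  borosilicate glass: E = 63.09 GPa, ρ = 2291 kg/m³
  silicon carbide: M = 132 MN·m/kg
  molybdenum: M = 31.4 MN·m/kg
  borosilicate glass: M = 27.5 MN·m/kg
  nickel superalloy: M = 25.3 MN·m/kg
  magnesium alloy: M = 25.2 MN·m/kg
Silicon carbide ranks first.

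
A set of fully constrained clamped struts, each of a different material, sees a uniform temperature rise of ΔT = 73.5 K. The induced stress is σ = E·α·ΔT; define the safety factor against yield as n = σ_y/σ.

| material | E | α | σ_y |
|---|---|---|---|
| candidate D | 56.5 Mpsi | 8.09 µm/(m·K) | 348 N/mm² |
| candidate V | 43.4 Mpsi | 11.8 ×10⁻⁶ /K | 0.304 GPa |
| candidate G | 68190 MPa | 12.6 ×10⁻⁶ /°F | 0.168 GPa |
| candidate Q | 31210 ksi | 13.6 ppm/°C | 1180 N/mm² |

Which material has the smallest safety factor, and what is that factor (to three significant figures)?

candidate V, n = 1.17

With everything in SI (GPa, ×10⁻⁶/K, MPa):
  candidate D: E = 389.6, α = 8.09, σ_y = 348.0 → σ = 232 MPa, n = 1.50
  candidate V: E = 299.2, α = 11.8, σ_y = 304.0 → σ = 260 MPa, n = 1.17
  candidate G: E = 68.19, α = 22.7, σ_y = 168.0 → σ = 114 MPa, n = 1.48
  candidate Q: E = 215.2, α = 13.6, σ_y = 1180 → σ = 215 MPa, n = 5.49
Smallest n: candidate V with n = 1.17.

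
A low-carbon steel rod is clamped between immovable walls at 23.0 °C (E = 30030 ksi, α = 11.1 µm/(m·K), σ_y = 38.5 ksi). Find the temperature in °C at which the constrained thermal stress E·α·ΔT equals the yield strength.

139 °C

E = 30030 ksi = 207.0 GPa.
σ_y = 38.5 ksi = 265.4 MPa.
E·α·ΔT = 265.4 MPa ⇒ ΔT = 265.4 / (207.0×10³ × 11.1×10⁻⁶) = 115.5 K.
T = 23.0 + 115.5 = 138.5 °C.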